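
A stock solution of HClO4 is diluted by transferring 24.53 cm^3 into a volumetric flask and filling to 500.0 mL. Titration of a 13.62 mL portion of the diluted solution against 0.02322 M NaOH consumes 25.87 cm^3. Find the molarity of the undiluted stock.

0.899 M

n(NaOH) = 0.02322 x 0.02587 = 0.0006007 mol.
n(HClO4) in the aliquot = 0.0006007 mol.
[diluted HClO4] = 0.0006007 / 0.01362 = 0.04410 M.
Dilution factor = 500.0/24.53 = 20.38, so [stock] = 0.04410 x 20.38 = 0.899 M.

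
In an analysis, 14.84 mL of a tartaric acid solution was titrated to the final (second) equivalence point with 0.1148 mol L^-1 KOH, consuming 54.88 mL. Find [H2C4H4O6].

0.212 M

n(KOH) = 0.1148 x 0.05488 = 0.006300 mol.
At the final (second) equivalence point, 2 mol OH^- react per mol H2C4H4O6, so n(H2C4H4O6) = 0.006300 / 2 = 0.003150 mol.
[H2C4H4O6] = 0.003150 / 0.01484 L = 0.212 M.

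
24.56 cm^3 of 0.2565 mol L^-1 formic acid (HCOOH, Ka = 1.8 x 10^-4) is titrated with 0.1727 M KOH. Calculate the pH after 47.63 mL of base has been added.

n(acid) = 0.2565 x 0.02456 = 0.006300 mol; n(KOH) added = 0.1727 x 0.04763 = 0.008226 mol.
Base is in excess by 0.008226 - 0.006300 = 0.001926 mol in a total volume of 0.07219 L.
[OH^-] = 0.001926/0.07219 = 0.02668 M, so pOH = 1.57 and pH = 14.00 - 1.57 = 12.43.

12.43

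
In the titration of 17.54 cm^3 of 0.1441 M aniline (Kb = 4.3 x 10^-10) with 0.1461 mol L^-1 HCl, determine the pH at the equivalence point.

2.89

n(C6H5NH2) = 0.1441 x 0.01754 = 0.002528 mol; V(HCl) at equivalence = 0.002528/0.1461 = 0.01730 L.
At equivalence the base is fully converted to C6H5NH3+; total volume = 0.03484 L, so [C6H5NH3+] = 0.002528/0.03484 = 0.07255 M.
Ka(C6H5NH3+) = Kw/Kb = 1.0e-14 / 4.3 x 10^-10 = 2.33e-5.
[H^+] = sqrt(Ka x [C6H5NH3+]) = sqrt(2.33e-5 x 0.07255) = 0.00130 M.
pH = -log(0.00130) = 2.89.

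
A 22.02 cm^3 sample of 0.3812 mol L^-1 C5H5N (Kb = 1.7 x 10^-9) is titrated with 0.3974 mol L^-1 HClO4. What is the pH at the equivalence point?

2.97

n(C5H5N) = 0.3812 x 0.02202 = 0.008394 mol; V(HClO4) at equivalence = 0.008394/0.3974 = 0.02112 L.
At equivalence the base is fully converted to C5H5NH+; total volume = 0.04314 L, so [C5H5NH+] = 0.008394/0.04314 = 0.1946 M.
Ka(C5H5NH+) = Kw/Kb = 1.0e-14 / 1.7 x 10^-9 = 5.88e-6.
[H^+] = sqrt(Ka x [C5H5NH+]) = sqrt(5.88e-6 x 0.1946) = 0.00107 M.
pH = -log(0.00107) = 2.97.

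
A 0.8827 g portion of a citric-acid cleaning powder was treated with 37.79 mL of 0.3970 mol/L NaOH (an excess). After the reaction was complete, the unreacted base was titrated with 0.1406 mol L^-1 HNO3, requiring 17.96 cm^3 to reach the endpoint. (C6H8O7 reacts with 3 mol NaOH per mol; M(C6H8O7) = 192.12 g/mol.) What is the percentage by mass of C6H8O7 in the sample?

Total n(NaOH) added = 0.3970 x 0.03779 = 0.01500 mol.
n(HNO3) used = 0.1406 x 0.01796 = 0.002525 mol, which equals the excess n(NaOH).
So n(NaOH) consumed by the sample = 0.01500 - 0.002525 = 0.01248 mol.
n(C6H8O7) = 0.01248 / 3 = 0.004159 mol.
mass C6H8O7 = 0.004159 x 192.12 = 0.7991 g, so %C6H8O7 = 0.7991/0.8827 x 100 = 90.5%.

90.5%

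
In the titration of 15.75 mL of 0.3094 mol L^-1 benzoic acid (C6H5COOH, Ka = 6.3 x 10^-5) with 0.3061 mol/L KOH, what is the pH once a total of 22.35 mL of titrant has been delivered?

n(acid) = 0.3094 x 0.01575 = 0.004873 mol; n(KOH) added = 0.3061 x 0.02235 = 0.006841 mol.
Base is in excess by 0.006841 - 0.004873 = 0.001968 mol in a total volume of 0.03810 L.
[OH^-] = 0.001968/0.03810 = 0.05166 M, so pOH = 1.29 and pH = 14.00 - 1.29 = 12.71.

12.71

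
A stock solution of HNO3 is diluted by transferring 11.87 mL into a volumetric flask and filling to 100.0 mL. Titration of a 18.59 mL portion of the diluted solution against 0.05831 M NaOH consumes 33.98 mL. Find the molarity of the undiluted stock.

n(NaOH) = 0.05831 x 0.03398 = 0.001981 mol.
n(HNO3) in the aliquot = 0.001981 mol.
[diluted HNO3] = 0.001981 / 0.01859 = 0.1066 M.
Dilution factor = 100.0/11.87 = 8.425, so [stock] = 0.1066 x 8.425 = 0.898 M.

0.898 M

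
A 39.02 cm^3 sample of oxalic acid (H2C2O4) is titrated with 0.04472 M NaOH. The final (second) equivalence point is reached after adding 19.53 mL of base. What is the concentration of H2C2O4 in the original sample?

n(NaOH) = 0.04472 x 0.01953 = 0.0008734 mol.
At the final (second) equivalence point, 2 mol OH^- react per mol H2C2O4, so n(H2C2O4) = 0.0008734 / 2 = 0.0004367 mol.
[H2C2O4] = 0.0004367 / 0.03902 L = 0.0112 M.

0.0112 M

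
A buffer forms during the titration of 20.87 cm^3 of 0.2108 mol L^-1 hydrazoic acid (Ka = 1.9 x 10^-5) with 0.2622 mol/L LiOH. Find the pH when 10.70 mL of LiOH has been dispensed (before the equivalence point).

4.97

Initial n(HN3) = 0.2108 x 0.02087 = 0.004399 mol.
n(LiOH) added = 0.2622 x 0.01070 = 0.002806 mol, converting that many moles of HN3 to N3-.
Remaining n(HN3) = 0.001594 mol; n(N3-) = 0.002806 mol.
By Henderson-Hasselbalch, pH = pKa + log([A^-]/[HA]) = 4.72 + log(0.002806/0.001594) = 4.72 + (+0.25) = 4.97.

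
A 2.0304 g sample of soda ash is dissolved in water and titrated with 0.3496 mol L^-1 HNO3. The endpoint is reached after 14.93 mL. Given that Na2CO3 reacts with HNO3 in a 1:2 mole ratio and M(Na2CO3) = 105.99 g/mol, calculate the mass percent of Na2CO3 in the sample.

13.6%

n(HNO3) = 0.3496 x 0.01493 = 0.005220 mol.
n(Na2CO3) = 0.005220 / 2 = 0.002610 mol.
mass of Na2CO3 = 0.002610 x 105.99 = 0.2766 g.
% purity = 0.2766 / 2.0304 x 100 = 13.6%.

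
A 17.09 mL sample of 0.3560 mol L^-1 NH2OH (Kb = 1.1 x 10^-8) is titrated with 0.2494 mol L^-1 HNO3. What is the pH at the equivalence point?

n(NH2OH) = 0.3560 x 0.01709 = 0.006084 mol; V(HNO3) at equivalence = 0.006084/0.2494 = 0.02439 L.
At equivalence the base is fully converted to NH3OH+; total volume = 0.04148 L, so [NH3OH+] = 0.006084/0.04148 = 0.1467 M.
Ka(NH3OH+) = Kw/Kb = 1.0e-14 / 1.1 x 10^-8 = 9.09e-7.
[H^+] = sqrt(Ka x [NH3OH+]) = sqrt(9.09e-7 x 0.1467) = 0.000365 M.
pH = -log(0.000365) = 3.44.

3.44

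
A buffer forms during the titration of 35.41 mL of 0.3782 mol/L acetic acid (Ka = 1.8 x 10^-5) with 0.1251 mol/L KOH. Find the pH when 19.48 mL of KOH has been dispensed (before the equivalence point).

4.09

Initial n(CH3COOH) = 0.3782 x 0.03541 = 0.01339 mol.
n(KOH) added = 0.1251 x 0.01948 = 0.002437 mol, converting that many moles of CH3COOH to CH3COO-.
Remaining n(CH3COOH) = 0.01096 mol; n(CH3COO-) = 0.002437 mol.
By Henderson-Hasselbalch, pH = pKa + log([A^-]/[HA]) = 4.74 + log(0.002437/0.01096) = 4.74 + (-0.65) = 4.09.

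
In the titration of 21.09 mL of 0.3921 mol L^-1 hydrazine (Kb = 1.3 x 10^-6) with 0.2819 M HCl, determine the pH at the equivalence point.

n(N2H4) = 0.3921 x 0.02109 = 0.008269 mol; V(HCl) at equivalence = 0.008269/0.2819 = 0.02933 L.
At equivalence the base is fully converted to N2H5+; total volume = 0.05042 L, so [N2H5+] = 0.008269/0.05042 = 0.1640 M.
Ka(N2H5+) = Kw/Kb = 1.0e-14 / 1.3 x 10^-6 = 7.69e-9.
[H^+] = sqrt(Ka x [N2H5+]) = sqrt(7.69e-9 x 0.1640) = 3.55e-5 M.
pH = -log(3.55e-5) = 4.45.

4.45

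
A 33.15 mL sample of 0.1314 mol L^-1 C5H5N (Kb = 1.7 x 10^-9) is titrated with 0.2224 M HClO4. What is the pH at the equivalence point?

3.16

n(C5H5N) = 0.1314 x 0.03315 = 0.004356 mol; V(HClO4) at equivalence = 0.004356/0.2224 = 0.01959 L.
At equivalence the base is fully converted to C5H5NH+; total volume = 0.05274 L, so [C5H5NH+] = 0.004356/0.05274 = 0.08260 M.
Ka(C5H5NH+) = Kw/Kb = 1.0e-14 / 1.7 x 10^-9 = 5.88e-6.
[H^+] = sqrt(Ka x [C5H5NH+]) = sqrt(5.88e-6 x 0.08260) = 0.000697 M.
pH = -log(0.000697) = 3.16.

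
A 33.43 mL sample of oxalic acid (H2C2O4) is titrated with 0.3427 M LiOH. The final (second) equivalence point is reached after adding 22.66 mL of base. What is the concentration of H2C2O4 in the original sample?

0.116 M

n(LiOH) = 0.3427 x 0.02266 = 0.007766 mol.
At the final (second) equivalence point, 2 mol OH^- react per mol H2C2O4, so n(H2C2O4) = 0.007766 / 2 = 0.003883 mol.
[H2C2O4] = 0.003883 / 0.03343 L = 0.116 M.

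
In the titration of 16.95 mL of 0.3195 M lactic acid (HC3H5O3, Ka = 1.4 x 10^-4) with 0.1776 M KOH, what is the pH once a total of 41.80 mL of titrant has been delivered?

n(acid) = 0.3195 x 0.01695 = 0.005416 mol; n(KOH) added = 0.1776 x 0.04180 = 0.007424 mol.
Base is in excess by 0.007424 - 0.005416 = 0.002008 mol in a total volume of 0.05875 L.
[OH^-] = 0.002008/0.05875 = 0.03418 M, so pOH = 1.47 and pH = 14.00 - 1.47 = 12.53.

12.53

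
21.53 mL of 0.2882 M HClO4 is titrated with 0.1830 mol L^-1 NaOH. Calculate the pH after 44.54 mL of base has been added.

12.47

n(acid) = 0.2882 x 0.02153 = 0.006205 mol; n(NaOH) added = 0.1830 x 0.04454 = 0.008151 mol.
Base is in excess by 0.008151 - 0.006205 = 0.001946 mol in a total volume of 0.06607 L.
[OH^-] = 0.001946/0.06607 = 0.02945 M, so pOH = 1.53 and pH = 14.00 - 1.53 = 12.47.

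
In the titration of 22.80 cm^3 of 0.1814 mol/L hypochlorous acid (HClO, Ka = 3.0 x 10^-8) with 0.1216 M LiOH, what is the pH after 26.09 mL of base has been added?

8.04

Initial n(HClO) = 0.1814 x 0.02280 = 0.004136 mol.
n(LiOH) added = 0.1216 x 0.02609 = 0.003173 mol, converting that many moles of HClO to ClO-.
Remaining n(HClO) = 0.0009634 mol; n(ClO-) = 0.003173 mol.
By Henderson-Hasselbalch, pH = pKa + log([A^-]/[HA]) = 7.52 + log(0.003173/0.0009634) = 7.52 + (+0.52) = 8.04.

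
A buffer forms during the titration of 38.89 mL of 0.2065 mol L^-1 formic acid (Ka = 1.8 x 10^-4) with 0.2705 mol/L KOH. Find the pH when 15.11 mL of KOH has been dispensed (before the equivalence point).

3.76

Initial n(HCOOH) = 0.2065 x 0.03889 = 0.008031 mol.
n(KOH) added = 0.2705 x 0.01511 = 0.004087 mol, converting that many moles of HCOOH to HCOO-.
Remaining n(HCOOH) = 0.003944 mol; n(HCOO-) = 0.004087 mol.
By Henderson-Hasselbalch, pH = pKa + log([A^-]/[HA]) = 3.74 + log(0.004087/0.003944) = 3.74 + (+0.02) = 3.76.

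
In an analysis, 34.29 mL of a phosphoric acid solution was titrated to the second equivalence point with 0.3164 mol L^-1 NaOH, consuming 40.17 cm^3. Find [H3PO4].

n(NaOH) = 0.3164 x 0.04017 = 0.01271 mol.
At the second equivalence point, 2 mol OH^- react per mol H3PO4, so n(H3PO4) = 0.01271 / 2 = 0.006355 mol.
[H3PO4] = 0.006355 / 0.03429 L = 0.185 M.

0.185 M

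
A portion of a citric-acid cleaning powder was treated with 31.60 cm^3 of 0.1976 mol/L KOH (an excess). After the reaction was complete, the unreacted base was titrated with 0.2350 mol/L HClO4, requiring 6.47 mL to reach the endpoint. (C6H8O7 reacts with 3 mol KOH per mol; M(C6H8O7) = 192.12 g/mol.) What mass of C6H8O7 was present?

0.303 g

Total n(KOH) added = 0.1976 x 0.03160 = 0.006244 mol.
n(HClO4) used = 0.2350 x 0.006470 = 0.001520 mol, which equals the excess n(KOH).
So n(KOH) consumed by the sample = 0.006244 - 0.001520 = 0.004724 mol.
n(C6H8O7) = 0.004724 / 3 = 0.001575 mol.
mass = 0.001575 mol x 192.12 g/mol = 0.303 g.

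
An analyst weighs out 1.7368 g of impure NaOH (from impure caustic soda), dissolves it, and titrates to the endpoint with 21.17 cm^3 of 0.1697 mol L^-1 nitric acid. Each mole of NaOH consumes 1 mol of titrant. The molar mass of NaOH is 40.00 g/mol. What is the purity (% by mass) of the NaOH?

n(HNO3) = 0.1697 x 0.02117 = 0.003593 mol.
n(NaOH) = 0.003593 / 1 = 0.003593 mol.
mass of NaOH = 0.003593 x 40.00 = 0.1437 g.
% purity = 0.1437 / 1.7368 x 100 = 8.27%.

8.27%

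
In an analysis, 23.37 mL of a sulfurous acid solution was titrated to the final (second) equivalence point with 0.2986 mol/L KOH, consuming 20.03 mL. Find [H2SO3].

n(KOH) = 0.2986 x 0.02003 = 0.005981 mol.
At the final (second) equivalence point, 2 mol OH^- react per mol H2SO3, so n(H2SO3) = 0.005981 / 2 = 0.002990 mol.
[H2SO3] = 0.002990 / 0.02337 L = 0.128 M.

0.128 M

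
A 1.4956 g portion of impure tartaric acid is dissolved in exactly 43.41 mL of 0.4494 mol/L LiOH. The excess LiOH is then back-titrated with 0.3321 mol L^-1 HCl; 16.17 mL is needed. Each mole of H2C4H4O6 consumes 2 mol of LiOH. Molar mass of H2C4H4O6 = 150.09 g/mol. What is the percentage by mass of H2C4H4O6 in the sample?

70.9%

Total n(LiOH) added = 0.4494 x 0.04341 = 0.01951 mol.
n(HCl) used = 0.3321 x 0.01617 = 0.005370 mol, which equals the excess n(LiOH).
So n(LiOH) consumed by the sample = 0.01951 - 0.005370 = 0.01414 mol.
n(H2C4H4O6) = 0.01414 / 2 = 0.007069 mol.
mass H2C4H4O6 = 0.007069 x 150.09 = 1.061 g, so %H2C4H4O6 = 1.061/1.4956 x 100 = 70.9%.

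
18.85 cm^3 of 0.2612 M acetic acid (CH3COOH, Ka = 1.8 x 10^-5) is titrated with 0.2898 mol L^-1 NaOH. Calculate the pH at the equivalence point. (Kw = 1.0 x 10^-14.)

8.94

n(CH3COOH) = 0.2612 x 0.01885 = 0.004924 mol; V(NaOH) at equivalence = 0.004924/0.2898 = 0.01699 L.
At equivalence all the acid is converted to CH3COO-; total volume = 0.01885 + 0.01699 = 0.03584 L, so [CH3COO-] = 0.004924/0.03584 = 0.1374 M.
Kb = Kw/Ka = 1.0e-14 / 1.8 x 10^-5 = 5.56e-10.
[OH^-] = sqrt(Kb x [CH3COO-]) = sqrt(5.56e-10 x 0.1374) = 8.74e-6 M.
pOH = 5.06, so pH = 14.00 - 5.06 = 8.94.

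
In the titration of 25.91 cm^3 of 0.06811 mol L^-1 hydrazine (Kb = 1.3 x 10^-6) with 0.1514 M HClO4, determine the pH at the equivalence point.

n(N2H4) = 0.06811 x 0.02591 = 0.001765 mol; V(HClO4) at equivalence = 0.001765/0.1514 = 0.01166 L.
At equivalence the base is fully converted to N2H5+; total volume = 0.03757 L, so [N2H5+] = 0.001765/0.03757 = 0.04698 M.
Ka(N2H5+) = Kw/Kb = 1.0e-14 / 1.3 x 10^-6 = 7.69e-9.
[H^+] = sqrt(Ka x [N2H5+]) = sqrt(7.69e-9 x 0.04698) = 1.90e-5 M.
pH = -log(1.90e-5) = 4.72.

4.72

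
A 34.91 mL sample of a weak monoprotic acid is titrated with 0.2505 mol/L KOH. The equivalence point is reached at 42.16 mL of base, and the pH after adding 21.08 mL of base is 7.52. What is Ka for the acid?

21.08 mL is half of the equivalence volume, so this is the half-equivalence point where [HA] = [A^-].
At half-equivalence pH = pKa, so pKa = 7.52.
Ka = 10^(-7.52) = 3.0 x 10^-8.

3.0 x 10^-8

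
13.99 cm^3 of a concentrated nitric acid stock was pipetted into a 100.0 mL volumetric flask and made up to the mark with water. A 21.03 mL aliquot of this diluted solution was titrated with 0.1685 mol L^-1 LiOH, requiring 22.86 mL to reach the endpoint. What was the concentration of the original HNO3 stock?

n(LiOH) = 0.1685 x 0.02286 = 0.003852 mol.
n(HNO3) in the aliquot = 0.003852 mol.
[diluted HNO3] = 0.003852 / 0.02103 = 0.1832 M.
Dilution factor = 100.0/13.99 = 7.148, so [stock] = 0.1832 x 7.148 = 1.31 M.

1.31 M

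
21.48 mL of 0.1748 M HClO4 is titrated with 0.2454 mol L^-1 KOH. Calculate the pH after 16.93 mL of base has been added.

n(acid) = 0.1748 x 0.02148 = 0.003755 mol; n(KOH) added = 0.2454 x 0.01693 = 0.004155 mol.
Base is in excess by 0.004155 - 0.003755 = 0.0003999 mol in a total volume of 0.03841 L.
[OH^-] = 0.0003999/0.03841 = 0.01041 M, so pOH = 1.98 and pH = 14.00 - 1.98 = 12.02.

12.02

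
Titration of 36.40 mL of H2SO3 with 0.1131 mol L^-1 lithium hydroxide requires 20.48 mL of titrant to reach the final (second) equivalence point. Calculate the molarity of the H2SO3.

n(LiOH) = 0.1131 x 0.02048 = 0.002316 mol.
At the final (second) equivalence point, 2 mol OH^- react per mol H2SO3, so n(H2SO3) = 0.002316 / 2 = 0.001158 mol.
[H2SO3] = 0.001158 / 0.03640 L = 0.0318 M.

0.0318 M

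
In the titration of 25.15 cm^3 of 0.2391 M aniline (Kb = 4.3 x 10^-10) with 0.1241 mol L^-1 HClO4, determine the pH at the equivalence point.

n(C6H5NH2) = 0.2391 x 0.02515 = 0.006013 mol; V(HClO4) at equivalence = 0.006013/0.1241 = 0.04846 L.
At equivalence the base is fully converted to C6H5NH3+; total volume = 0.07361 L, so [C6H5NH3+] = 0.006013/0.07361 = 0.08170 M.
Ka(C6H5NH3+) = Kw/Kb = 1.0e-14 / 4.3 x 10^-10 = 2.33e-5.
[H^+] = sqrt(Ka x [C6H5NH3+]) = sqrt(2.33e-5 x 0.08170) = 0.00138 M.
pH = -log(0.00138) = 2.86.

2.86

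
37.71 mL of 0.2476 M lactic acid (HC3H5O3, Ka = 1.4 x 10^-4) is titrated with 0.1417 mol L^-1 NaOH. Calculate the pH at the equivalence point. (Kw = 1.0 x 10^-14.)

8.40

n(HC3H5O3) = 0.2476 x 0.03771 = 0.009337 mol; V(NaOH) at equivalence = 0.009337/0.1417 = 0.06589 L.
At equivalence all the acid is converted to C3H5O3-; total volume = 0.03771 + 0.06589 = 0.1036 L, so [C3H5O3-] = 0.009337/0.1036 = 0.09012 M.
Kb = Kw/Ka = 1.0e-14 / 1.4 x 10^-4 = 7.14e-11.
[OH^-] = sqrt(Kb x [C3H5O3-]) = sqrt(7.14e-11 x 0.09012) = 2.54e-6 M.
pOH = 5.60, so pH = 14.00 - 5.60 = 8.40.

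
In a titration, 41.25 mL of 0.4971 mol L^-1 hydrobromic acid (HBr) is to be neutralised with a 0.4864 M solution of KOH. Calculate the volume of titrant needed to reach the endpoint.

n(HBr) = 0.4971 mol/L x 0.04125 L = 0.02051 mol.
At equivalence n(KOH) = n(HBr) = 0.02051 mol.
V(KOH) = 0.02051 / 0.4864 = 0.04216 L = 42.2 mL.

42.2 mL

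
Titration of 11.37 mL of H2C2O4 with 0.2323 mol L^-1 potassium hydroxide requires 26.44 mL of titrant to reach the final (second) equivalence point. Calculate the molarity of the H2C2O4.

n(KOH) = 0.2323 x 0.02644 = 0.006142 mol.
At the final (second) equivalence point, 2 mol OH^- react per mol H2C2O4, so n(H2C2O4) = 0.006142 / 2 = 0.003071 mol.
[H2C2O4] = 0.003071 / 0.01137 L = 0.270 M.

0.270 M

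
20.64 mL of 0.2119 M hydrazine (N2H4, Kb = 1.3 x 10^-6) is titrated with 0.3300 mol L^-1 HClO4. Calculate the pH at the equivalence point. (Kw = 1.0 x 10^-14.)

n(N2H4) = 0.2119 x 0.02064 = 0.004374 mol; V(HClO4) at equivalence = 0.004374/0.3300 = 0.01325 L.
At equivalence the base is fully converted to N2H5+; total volume = 0.03389 L, so [N2H5+] = 0.004374/0.03389 = 0.1290 M.
Ka(N2H5+) = Kw/Kb = 1.0e-14 / 1.3 x 10^-6 = 7.69e-9.
[H^+] = sqrt(Ka x [N2H5+]) = sqrt(7.69e-9 x 0.1290) = 3.15e-5 M.
pH = -log(3.15e-5) = 4.50.

4.50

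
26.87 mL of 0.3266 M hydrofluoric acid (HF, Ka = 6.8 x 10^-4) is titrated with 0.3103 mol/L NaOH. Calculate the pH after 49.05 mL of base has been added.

12.93

n(acid) = 0.3266 x 0.02687 = 0.008776 mol; n(NaOH) added = 0.3103 x 0.04905 = 0.01522 mol.
Base is in excess by 0.01522 - 0.008776 = 0.006444 mol in a total volume of 0.07592 L.
[OH^-] = 0.006444/0.07592 = 0.08489 M, so pOH = 1.07 and pH = 14.00 - 1.07 = 12.93.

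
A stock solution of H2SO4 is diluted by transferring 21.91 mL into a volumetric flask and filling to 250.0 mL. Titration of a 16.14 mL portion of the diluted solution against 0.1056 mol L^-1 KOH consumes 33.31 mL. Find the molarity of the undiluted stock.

1.24 M

n(KOH) = 0.1056 x 0.03331 = 0.003518 mol.
n(H2SO4) in the aliquot = 0.003518 x 1/2 = 0.001759 mol.
[diluted H2SO4] = 0.001759 / 0.01614 = 0.1090 M.
Dilution factor = 250.0/21.91 = 11.41, so [stock] = 0.1090 x 11.41 = 1.24 M.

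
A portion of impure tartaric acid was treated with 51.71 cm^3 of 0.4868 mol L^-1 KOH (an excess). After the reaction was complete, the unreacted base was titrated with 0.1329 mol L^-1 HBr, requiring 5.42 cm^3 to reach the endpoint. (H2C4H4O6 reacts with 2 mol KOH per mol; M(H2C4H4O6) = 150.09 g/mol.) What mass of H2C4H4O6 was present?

Total n(KOH) added = 0.4868 x 0.05171 = 0.02517 mol.
n(HBr) used = 0.1329 x 0.005420 = 0.0007203 mol, which equals the excess n(KOH).
So n(KOH) consumed by the sample = 0.02517 - 0.0007203 = 0.02445 mol.
n(H2C4H4O6) = 0.02445 / 2 = 0.01223 mol.
mass = 0.01223 mol x 150.09 g/mol = 1.84 g.

1.84 g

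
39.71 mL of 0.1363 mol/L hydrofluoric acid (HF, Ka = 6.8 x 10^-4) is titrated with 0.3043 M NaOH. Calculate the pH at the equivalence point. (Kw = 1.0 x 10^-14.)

8.07

n(HF) = 0.1363 x 0.03971 = 0.005412 mol; V(NaOH) at equivalence = 0.005412/0.3043 = 0.01779 L.
At equivalence all the acid is converted to F-; total volume = 0.03971 + 0.01779 = 0.05750 L, so [F-] = 0.005412/0.05750 = 0.09414 M.
Kb = Kw/Ka = 1.0e-14 / 6.8 x 10^-4 = 1.47e-11.
[OH^-] = sqrt(Kb x [F-]) = sqrt(1.47e-11 x 0.09414) = 1.18e-6 M.
pOH = 5.93, so pH = 14.00 - 5.93 = 8.07.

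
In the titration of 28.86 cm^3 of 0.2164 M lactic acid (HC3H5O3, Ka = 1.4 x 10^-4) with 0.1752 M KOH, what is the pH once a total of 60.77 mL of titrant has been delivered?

12.69

n(acid) = 0.2164 x 0.02886 = 0.006245 mol; n(KOH) added = 0.1752 x 0.06077 = 0.01065 mol.
Base is in excess by 0.01065 - 0.006245 = 0.004402 mol in a total volume of 0.08963 L.
[OH^-] = 0.004402/0.08963 = 0.04911 M, so pOH = 1.31 and pH = 14.00 - 1.31 = 12.69.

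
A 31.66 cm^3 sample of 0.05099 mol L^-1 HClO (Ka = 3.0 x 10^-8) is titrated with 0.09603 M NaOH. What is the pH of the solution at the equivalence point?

10.02

n(HClO) = 0.05099 x 0.03166 = 0.001614 mol; V(NaOH) at equivalence = 0.001614/0.09603 = 0.01681 L.
At equivalence all the acid is converted to ClO-; total volume = 0.03166 + 0.01681 = 0.04847 L, so [ClO-] = 0.001614/0.04847 = 0.03331 M.
Kb = Kw/Ka = 1.0e-14 / 3.0 x 10^-8 = 3.33e-7.
[OH^-] = sqrt(Kb x [ClO-]) = sqrt(3.33e-7 x 0.03331) = 0.000105 M.
pOH = 3.98, so pH = 14.00 - 3.98 = 10.02.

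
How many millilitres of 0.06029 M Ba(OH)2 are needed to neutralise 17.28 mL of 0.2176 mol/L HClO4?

n(HClO4) = 0.2176 mol/L x 0.01728 L = 0.003760 mol.
The neutralisation is 2 HClO4 : 1 Ba(OH)2, so n(Ba(OH)2) = 0.003760 x 1/2 = 0.001880 mol.
V(Ba(OH)2) = 0.001880 / 0.06029 = 0.03118 L = 31.2 mL.

31.2 mL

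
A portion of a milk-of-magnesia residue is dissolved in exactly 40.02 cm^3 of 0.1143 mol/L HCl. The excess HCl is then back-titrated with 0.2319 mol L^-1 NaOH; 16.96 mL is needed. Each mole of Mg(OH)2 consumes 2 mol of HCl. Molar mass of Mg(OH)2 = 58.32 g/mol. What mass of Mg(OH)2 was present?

0.0187 g

Total n(HCl) added = 0.1143 x 0.04002 = 0.004574 mol.
n(NaOH) used = 0.2319 x 0.01696 = 0.003933 mol, which equals the excess n(HCl).
So n(HCl) consumed by the sample = 0.004574 - 0.003933 = 0.0006413 mol.
n(Mg(OH)2) = 0.0006413 / 2 = 0.0003206 mol.
mass = 0.0003206 mol x 58.32 g/mol = 0.0187 g.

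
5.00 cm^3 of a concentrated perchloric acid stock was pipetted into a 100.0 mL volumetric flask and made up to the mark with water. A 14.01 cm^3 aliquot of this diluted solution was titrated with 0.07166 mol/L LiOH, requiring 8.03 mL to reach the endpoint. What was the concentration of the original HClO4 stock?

n(LiOH) = 0.07166 x 0.008030 = 0.0005754 mol.
n(HClO4) in the aliquot = 0.0005754 mol.
[diluted HClO4] = 0.0005754 / 0.01401 = 0.04107 M.
Dilution factor = 100.0/5.000 = 20.00, so [stock] = 0.04107 x 20.00 = 0.821 M.

0.821 M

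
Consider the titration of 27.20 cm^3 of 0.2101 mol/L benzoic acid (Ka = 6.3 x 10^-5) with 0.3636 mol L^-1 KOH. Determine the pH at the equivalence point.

8.66

n(C6H5COOH) = 0.2101 x 0.02720 = 0.005715 mol; V(KOH) at equivalence = 0.005715/0.3636 = 0.01572 L.
At equivalence all the acid is converted to C6H5COO-; total volume = 0.02720 + 0.01572 = 0.04292 L, so [C6H5COO-] = 0.005715/0.04292 = 0.1332 M.
Kb = Kw/Ka = 1.0e-14 / 6.3 x 10^-5 = 1.59e-10.
[OH^-] = sqrt(Kb x [C6H5COO-]) = sqrt(1.59e-10 x 0.1332) = 4.60e-6 M.
pOH = 5.34, so pH = 14.00 - 5.34 = 8.66.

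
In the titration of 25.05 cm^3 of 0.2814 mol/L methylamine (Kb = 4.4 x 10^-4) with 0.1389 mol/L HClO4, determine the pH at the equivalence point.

5.84

n(CH3NH2) = 0.2814 x 0.02505 = 0.007049 mol; V(HClO4) at equivalence = 0.007049/0.1389 = 0.05075 L.
At equivalence the base is fully converted to CH3NH3+; total volume = 0.07580 L, so [CH3NH3+] = 0.007049/0.07580 = 0.09300 M.
Ka(CH3NH3+) = Kw/Kb = 1.0e-14 / 4.4 x 10^-4 = 2.27e-11.
[H^+] = sqrt(Ka x [CH3NH3+]) = sqrt(2.27e-11 x 0.09300) = 1.45e-6 M.
pH = -log(1.45e-6) = 5.84.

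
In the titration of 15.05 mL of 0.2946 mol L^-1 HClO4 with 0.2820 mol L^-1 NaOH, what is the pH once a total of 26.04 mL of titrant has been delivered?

12.85

n(acid) = 0.2946 x 0.01505 = 0.004434 mol; n(NaOH) added = 0.2820 x 0.02604 = 0.007343 mol.
Base is in excess by 0.007343 - 0.004434 = 0.002910 mol in a total volume of 0.04109 L.
[OH^-] = 0.002910/0.04109 = 0.07081 M, so pOH = 1.15 and pH = 14.00 - 1.15 = 12.85.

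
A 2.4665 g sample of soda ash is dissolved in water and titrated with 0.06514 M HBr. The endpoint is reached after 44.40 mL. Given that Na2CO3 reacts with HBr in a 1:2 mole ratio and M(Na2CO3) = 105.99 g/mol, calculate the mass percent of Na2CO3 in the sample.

n(HBr) = 0.06514 x 0.04440 = 0.002892 mol.
n(Na2CO3) = 0.002892 / 2 = 0.001446 mol.
mass of Na2CO3 = 0.001446 x 105.99 = 0.1533 g.
% purity = 0.1533 / 2.4665 x 100 = 6.21%.

6.21%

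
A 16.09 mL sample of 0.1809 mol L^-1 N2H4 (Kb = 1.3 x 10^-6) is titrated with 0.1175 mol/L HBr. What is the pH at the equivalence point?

4.63

n(N2H4) = 0.1809 x 0.01609 = 0.002911 mol; V(HBr) at equivalence = 0.002911/0.1175 = 0.02477 L.
At equivalence the base is fully converted to N2H5+; total volume = 0.04086 L, so [N2H5+] = 0.002911/0.04086 = 0.07123 M.
Ka(N2H5+) = Kw/Kb = 1.0e-14 / 1.3 x 10^-6 = 7.69e-9.
[H^+] = sqrt(Ka x [N2H5+]) = sqrt(7.69e-9 x 0.07123) = 2.34e-5 M.
pH = -log(2.34e-5) = 4.63.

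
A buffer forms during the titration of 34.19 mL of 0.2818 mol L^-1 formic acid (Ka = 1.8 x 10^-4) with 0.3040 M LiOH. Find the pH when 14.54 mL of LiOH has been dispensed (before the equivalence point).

Initial n(HCOOH) = 0.2818 x 0.03419 = 0.009635 mol.
n(LiOH) added = 0.3040 x 0.01454 = 0.004420 mol, converting that many moles of HCOOH to HCOO-.
Remaining n(HCOOH) = 0.005215 mol; n(HCOO-) = 0.004420 mol.
By Henderson-Hasselbalch, pH = pKa + log([A^-]/[HA]) = 3.74 + log(0.004420/0.005215) = 3.74 + (-0.07) = 3.67.

3.67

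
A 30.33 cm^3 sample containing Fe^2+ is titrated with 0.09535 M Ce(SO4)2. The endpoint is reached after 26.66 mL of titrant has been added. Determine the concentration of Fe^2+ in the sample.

n(Ce(SO4)2) = 0.09535 x 0.02666 = 0.002542 mol.
From the balanced equation, 1 mol Ce(SO4)2 reacts with 1 mol Fe^2+, so n(Fe^2+) = 0.002542 x 1/1 = 0.002542 mol.
[Fe^2+] = 0.002542 / 0.03033 L = 0.0838 M.

0.0838 M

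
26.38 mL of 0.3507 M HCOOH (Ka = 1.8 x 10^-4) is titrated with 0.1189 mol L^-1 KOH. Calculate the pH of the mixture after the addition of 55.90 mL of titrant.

4.15

Initial n(HCOOH) = 0.3507 x 0.02638 = 0.009251 mol.
n(KOH) added = 0.1189 x 0.05590 = 0.006647 mol, converting that many moles of HCOOH to HCOO-.
Remaining n(HCOOH) = 0.002605 mol; n(HCOO-) = 0.006647 mol.
By Henderson-Hasselbalch, pH = pKa + log([A^-]/[HA]) = 3.74 + log(0.006647/0.002605) = 3.74 + (+0.41) = 4.15.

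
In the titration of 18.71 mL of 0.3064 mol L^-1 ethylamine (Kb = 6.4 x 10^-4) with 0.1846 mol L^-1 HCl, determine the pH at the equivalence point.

5.87

n(C2H5NH2) = 0.3064 x 0.01871 = 0.005733 mol; V(HCl) at equivalence = 0.005733/0.1846 = 0.03105 L.
At equivalence the base is fully converted to C2H5NH3+; total volume = 0.04976 L, so [C2H5NH3+] = 0.005733/0.04976 = 0.1152 M.
Ka(C2H5NH3+) = Kw/Kb = 1.0e-14 / 6.4 x 10^-4 = 1.56e-11.
[H^+] = sqrt(Ka x [C2H5NH3+]) = sqrt(1.56e-11 x 0.1152) = 1.34e-6 M.
pH = -log(1.34e-6) = 5.87.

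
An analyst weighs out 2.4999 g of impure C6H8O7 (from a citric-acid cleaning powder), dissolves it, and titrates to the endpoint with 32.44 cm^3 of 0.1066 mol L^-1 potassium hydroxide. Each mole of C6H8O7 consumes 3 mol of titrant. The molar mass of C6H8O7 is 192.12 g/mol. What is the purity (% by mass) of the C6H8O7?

n(KOH) = 0.1066 x 0.03244 = 0.003458 mol.
n(C6H8O7) = 0.003458 / 3 = 0.001153 mol.
mass of C6H8O7 = 0.001153 x 192.12 = 0.2215 g.
% purity = 0.2215 / 2.4999 x 100 = 8.86%.

8.86%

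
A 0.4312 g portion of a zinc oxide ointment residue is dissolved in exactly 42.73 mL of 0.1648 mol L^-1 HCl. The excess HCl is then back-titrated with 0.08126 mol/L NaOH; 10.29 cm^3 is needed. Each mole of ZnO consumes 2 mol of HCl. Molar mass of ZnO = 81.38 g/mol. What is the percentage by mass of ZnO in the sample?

58.6%

Total n(HCl) added = 0.1648 x 0.04273 = 0.007042 mol.
n(NaOH) used = 0.08126 x 0.01029 = 0.0008362 mol, which equals the excess n(HCl).
So n(HCl) consumed by the sample = 0.007042 - 0.0008362 = 0.006206 mol.
n(ZnO) = 0.006206 / 2 = 0.003103 mol.
mass ZnO = 0.003103 x 81.38 = 0.2525 g, so %ZnO = 0.2525/0.4312 x 100 = 58.6%.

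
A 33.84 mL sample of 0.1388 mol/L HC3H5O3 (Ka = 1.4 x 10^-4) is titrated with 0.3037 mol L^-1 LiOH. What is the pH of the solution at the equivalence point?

n(HC3H5O3) = 0.1388 x 0.03384 = 0.004697 mol; V(LiOH) at equivalence = 0.004697/0.3037 = 0.01547 L.
At equivalence all the acid is converted to C3H5O3-; total volume = 0.03384 + 0.01547 = 0.04931 L, so [C3H5O3-] = 0.004697/0.04931 = 0.09526 M.
Kb = Kw/Ka = 1.0e-14 / 1.4 x 10^-4 = 7.14e-11.
[OH^-] = sqrt(Kb x [C3H5O3-]) = sqrt(7.14e-11 x 0.09526) = 2.61e-6 M.
pOH = 5.58, so pH = 14.00 - 5.58 = 8.42.

8.42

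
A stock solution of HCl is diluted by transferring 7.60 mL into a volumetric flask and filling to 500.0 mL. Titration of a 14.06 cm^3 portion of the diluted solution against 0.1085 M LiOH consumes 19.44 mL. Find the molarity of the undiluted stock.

n(LiOH) = 0.1085 x 0.01944 = 0.002109 mol.
n(HCl) in the aliquot = 0.002109 mol.
[diluted HCl] = 0.002109 / 0.01406 = 0.1500 M.
Dilution factor = 500.0/7.600 = 65.79, so [stock] = 0.1500 x 65.79 = 9.87 M.

9.87 M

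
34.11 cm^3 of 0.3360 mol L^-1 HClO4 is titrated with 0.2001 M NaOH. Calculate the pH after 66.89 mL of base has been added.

n(acid) = 0.3360 x 0.03411 = 0.01146 mol; n(NaOH) added = 0.2001 x 0.06689 = 0.01338 mol.
Base is in excess by 0.01338 - 0.01146 = 0.001924 mol in a total volume of 0.1010 L.
[OH^-] = 0.001924/0.1010 = 0.01905 M, so pOH = 1.72 and pH = 14.00 - 1.72 = 12.28.

12.28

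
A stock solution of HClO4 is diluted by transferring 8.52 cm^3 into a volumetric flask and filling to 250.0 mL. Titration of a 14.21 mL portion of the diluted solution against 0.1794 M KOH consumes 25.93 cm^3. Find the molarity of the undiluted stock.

n(KOH) = 0.1794 x 0.02593 = 0.004652 mol.
n(HClO4) in the aliquot = 0.004652 mol.
[diluted HClO4] = 0.004652 / 0.01421 = 0.3274 M.
Dilution factor = 250.0/8.520 = 29.34, so [stock] = 0.3274 x 29.34 = 9.61 M.

9.61 M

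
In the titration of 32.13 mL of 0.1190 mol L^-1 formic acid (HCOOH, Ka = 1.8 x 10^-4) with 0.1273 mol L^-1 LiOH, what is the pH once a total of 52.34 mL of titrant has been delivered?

n(acid) = 0.1190 x 0.03213 = 0.003823 mol; n(LiOH) added = 0.1273 x 0.05234 = 0.006663 mol.
Base is in excess by 0.006663 - 0.003823 = 0.002839 mol in a total volume of 0.08447 L.
[OH^-] = 0.002839/0.08447 = 0.03361 M, so pOH = 1.47 and pH = 14.00 - 1.47 = 12.53.

12.53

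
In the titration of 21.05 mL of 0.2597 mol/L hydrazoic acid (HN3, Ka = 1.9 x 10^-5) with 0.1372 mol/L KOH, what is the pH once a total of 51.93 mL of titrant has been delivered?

12.36

n(acid) = 0.2597 x 0.02105 = 0.005467 mol; n(KOH) added = 0.1372 x 0.05193 = 0.007125 mol.
Base is in excess by 0.007125 - 0.005467 = 0.001658 mol in a total volume of 0.07298 L.
[OH^-] = 0.001658/0.07298 = 0.02272 M, so pOH = 1.64 and pH = 14.00 - 1.64 = 12.36.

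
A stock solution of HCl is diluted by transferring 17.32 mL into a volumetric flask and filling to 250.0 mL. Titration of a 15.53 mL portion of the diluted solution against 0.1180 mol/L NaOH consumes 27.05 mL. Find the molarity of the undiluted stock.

2.97 M

n(NaOH) = 0.1180 x 0.02705 = 0.003192 mol.
n(HCl) in the aliquot = 0.003192 mol.
[diluted HCl] = 0.003192 / 0.01553 = 0.2055 M.
Dilution factor = 250.0/17.32 = 14.43, so [stock] = 0.2055 x 14.43 = 2.97 M.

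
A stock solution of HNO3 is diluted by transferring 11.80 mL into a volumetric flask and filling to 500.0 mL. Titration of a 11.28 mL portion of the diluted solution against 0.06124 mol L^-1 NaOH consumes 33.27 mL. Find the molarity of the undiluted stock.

n(NaOH) = 0.06124 x 0.03327 = 0.002037 mol.
n(HNO3) in the aliquot = 0.002037 mol.
[diluted HNO3] = 0.002037 / 0.01128 = 0.1806 M.
Dilution factor = 500.0/11.80 = 42.37, so [stock] = 0.1806 x 42.37 = 7.65 M.

7.65 M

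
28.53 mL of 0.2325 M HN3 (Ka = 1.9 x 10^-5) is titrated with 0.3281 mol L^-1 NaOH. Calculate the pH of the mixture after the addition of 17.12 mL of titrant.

Initial n(HN3) = 0.2325 x 0.02853 = 0.006633 mol.
n(NaOH) added = 0.3281 x 0.01712 = 0.005617 mol, converting that many moles of HN3 to N3-.
Remaining n(HN3) = 0.001016 mol; n(N3-) = 0.005617 mol.
By Henderson-Hasselbalch, pH = pKa + log([A^-]/[HA]) = 4.72 + log(0.005617/0.001016) = 4.72 + (+0.74) = 5.46.

5.46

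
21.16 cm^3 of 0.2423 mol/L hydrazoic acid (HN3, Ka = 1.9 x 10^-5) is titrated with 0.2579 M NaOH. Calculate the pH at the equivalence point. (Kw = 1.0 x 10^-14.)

n(HN3) = 0.2423 x 0.02116 = 0.005127 mol; V(NaOH) at equivalence = 0.005127/0.2579 = 0.01988 L.
At equivalence all the acid is converted to N3-; total volume = 0.02116 + 0.01988 = 0.04104 L, so [N3-] = 0.005127/0.04104 = 0.1249 M.
Kb = Kw/Ka = 1.0e-14 / 1.9 x 10^-5 = 5.26e-10.
[OH^-] = sqrt(Kb x [N3-]) = sqrt(5.26e-10 x 0.1249) = 8.11e-6 M.
pOH = 5.09, so pH = 14.00 - 5.09 = 8.91.

8.91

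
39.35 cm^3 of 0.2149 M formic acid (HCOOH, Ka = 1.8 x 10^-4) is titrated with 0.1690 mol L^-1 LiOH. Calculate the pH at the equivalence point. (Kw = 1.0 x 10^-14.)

n(HCOOH) = 0.2149 x 0.03935 = 0.008456 mol; V(LiOH) at equivalence = 0.008456/0.1690 = 0.05004 L.
At equivalence all the acid is converted to HCOO-; total volume = 0.03935 + 0.05004 = 0.08939 L, so [HCOO-] = 0.008456/0.08939 = 0.09460 M.
Kb = Kw/Ka = 1.0e-14 / 1.8 x 10^-4 = 5.56e-11.
[OH^-] = sqrt(Kb x [HCOO-]) = sqrt(5.56e-11 x 0.09460) = 2.29e-6 M.
pOH = 5.64, so pH = 14.00 - 5.64 = 8.36.

8.36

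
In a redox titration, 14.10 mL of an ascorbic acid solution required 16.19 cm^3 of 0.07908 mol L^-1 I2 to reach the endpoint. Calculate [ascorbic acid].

0.0908 M

n(I2) = 0.07908 x 0.01619 = 0.001280 mol.
From the balanced equation, 1 mol I2 reacts with 1 mol ascorbic acid, so n(ascorbic acid) = 0.001280 x 1/1 = 0.001280 mol.
[ascorbic acid] = 0.001280 / 0.01410 L = 0.0908 M.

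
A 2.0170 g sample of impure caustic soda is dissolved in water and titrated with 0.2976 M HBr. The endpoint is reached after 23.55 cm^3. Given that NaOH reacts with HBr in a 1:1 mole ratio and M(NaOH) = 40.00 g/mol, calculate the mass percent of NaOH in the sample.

n(HBr) = 0.2976 x 0.02355 = 0.007008 mol.
n(NaOH) = 0.007008 / 1 = 0.007008 mol.
mass of NaOH = 0.007008 x 40.00 = 0.2803 g.
% purity = 0.2803 / 2.0170 x 100 = 13.9%.

13.9%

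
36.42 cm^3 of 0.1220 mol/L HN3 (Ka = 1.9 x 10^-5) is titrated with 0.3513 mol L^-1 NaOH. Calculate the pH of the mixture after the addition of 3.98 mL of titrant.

4.38

Initial n(HN3) = 0.1220 x 0.03642 = 0.004443 mol.
n(NaOH) added = 0.3513 x 0.003980 = 0.001398 mol, converting that many moles of HN3 to N3-.
Remaining n(HN3) = 0.003045 mol; n(N3-) = 0.001398 mol.
By Henderson-Hasselbalch, pH = pKa + log([A^-]/[HA]) = 4.72 + log(0.001398/0.003045) = 4.72 + (-0.34) = 4.38.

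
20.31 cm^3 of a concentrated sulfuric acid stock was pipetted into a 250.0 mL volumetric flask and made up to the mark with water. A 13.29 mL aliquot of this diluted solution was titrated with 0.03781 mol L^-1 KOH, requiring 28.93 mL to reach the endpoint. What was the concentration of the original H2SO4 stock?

n(KOH) = 0.03781 x 0.02893 = 0.001094 mol.
n(H2SO4) in the aliquot = 0.001094 x 1/2 = 0.0005469 mol.
[diluted H2SO4] = 0.0005469 / 0.01329 = 0.04115 M.
Dilution factor = 250.0/20.31 = 12.31, so [stock] = 0.04115 x 12.31 = 0.507 M.

0.507 M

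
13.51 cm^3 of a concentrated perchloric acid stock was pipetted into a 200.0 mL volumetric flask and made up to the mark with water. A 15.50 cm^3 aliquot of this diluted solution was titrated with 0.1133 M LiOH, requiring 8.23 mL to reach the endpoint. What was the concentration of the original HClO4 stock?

n(LiOH) = 0.1133 x 0.008230 = 0.0009325 mol.
n(HClO4) in the aliquot = 0.0009325 mol.
[diluted HClO4] = 0.0009325 / 0.01550 = 0.06016 M.
Dilution factor = 200.0/13.51 = 14.80, so [stock] = 0.06016 x 14.80 = 0.891 M.

0.891 M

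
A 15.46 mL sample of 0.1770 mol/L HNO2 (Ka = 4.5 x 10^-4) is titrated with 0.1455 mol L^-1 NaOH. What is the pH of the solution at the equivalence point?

8.12

n(HNO2) = 0.1770 x 0.01546 = 0.002736 mol; V(NaOH) at equivalence = 0.002736/0.1455 = 0.01881 L.
At equivalence all the acid is converted to NO2-; total volume = 0.01546 + 0.01881 = 0.03427 L, so [NO2-] = 0.002736/0.03427 = 0.07986 M.
Kb = Kw/Ka = 1.0e-14 / 4.5 x 10^-4 = 2.22e-11.
[OH^-] = sqrt(Kb x [NO2-]) = sqrt(2.22e-11 x 0.07986) = 1.33e-6 M.
pOH = 5.88, so pH = 14.00 - 5.88 = 8.12.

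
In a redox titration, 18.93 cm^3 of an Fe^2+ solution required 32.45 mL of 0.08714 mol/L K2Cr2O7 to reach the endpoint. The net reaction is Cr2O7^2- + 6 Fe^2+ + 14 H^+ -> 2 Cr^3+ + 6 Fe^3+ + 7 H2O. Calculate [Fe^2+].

n(K2Cr2O7) = 0.08714 x 0.03245 = 0.002828 mol.
From the balanced equation, 1 mol K2Cr2O7 reacts with 6 mol Fe^2+, so n(Fe^2+) = 0.002828 x 6/1 = 0.01697 mol.
[Fe^2+] = 0.01697 / 0.01893 L = 0.896 M.

0.896 M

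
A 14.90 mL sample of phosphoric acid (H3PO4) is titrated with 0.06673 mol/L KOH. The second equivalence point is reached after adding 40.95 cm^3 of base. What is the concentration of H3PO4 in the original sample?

0.0917 M

n(KOH) = 0.06673 x 0.04095 = 0.002733 mol.
At the second equivalence point, 2 mol OH^- react per mol H3PO4, so n(H3PO4) = 0.002733 / 2 = 0.001366 mol.
[H3PO4] = 0.001366 / 0.01490 L = 0.0917 M.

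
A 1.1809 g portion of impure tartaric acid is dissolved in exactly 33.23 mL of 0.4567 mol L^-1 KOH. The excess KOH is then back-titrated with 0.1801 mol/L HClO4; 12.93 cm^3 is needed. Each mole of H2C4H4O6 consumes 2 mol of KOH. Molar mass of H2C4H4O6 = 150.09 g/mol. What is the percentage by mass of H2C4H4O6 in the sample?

81.6%

Total n(KOH) added = 0.4567 x 0.03323 = 0.01518 mol.
n(HClO4) used = 0.1801 x 0.01293 = 0.002329 mol, which equals the excess n(KOH).
So n(KOH) consumed by the sample = 0.01518 - 0.002329 = 0.01285 mol.
n(H2C4H4O6) = 0.01285 / 2 = 0.006424 mol.
mass H2C4H4O6 = 0.006424 x 150.09 = 0.9641 g, so %H2C4H4O6 = 0.9641/1.1809 x 100 = 81.6%.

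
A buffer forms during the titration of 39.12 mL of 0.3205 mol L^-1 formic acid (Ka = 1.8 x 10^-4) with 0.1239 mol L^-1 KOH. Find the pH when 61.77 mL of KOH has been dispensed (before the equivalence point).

Initial n(HCOOH) = 0.3205 x 0.03912 = 0.01254 mol.
n(KOH) added = 0.1239 x 0.06177 = 0.007653 mol, converting that many moles of HCOOH to HCOO-.
Remaining n(HCOOH) = 0.004885 mol; n(HCOO-) = 0.007653 mol.
By Henderson-Hasselbalch, pH = pKa + log([A^-]/[HA]) = 3.74 + log(0.007653/0.004885) = 3.74 + (+0.20) = 3.94.

3.94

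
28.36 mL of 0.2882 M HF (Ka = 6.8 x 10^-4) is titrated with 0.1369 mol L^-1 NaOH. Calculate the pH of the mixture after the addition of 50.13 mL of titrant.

Initial n(HF) = 0.2882 x 0.02836 = 0.008173 mol.
n(NaOH) added = 0.1369 x 0.05013 = 0.006863 mol, converting that many moles of HF to F-.
Remaining n(HF) = 0.001311 mol; n(F-) = 0.006863 mol.
By Henderson-Hasselbalch, pH = pKa + log([A^-]/[HA]) = 3.17 + log(0.006863/0.001311) = 3.17 + (+0.72) = 3.89.

3.89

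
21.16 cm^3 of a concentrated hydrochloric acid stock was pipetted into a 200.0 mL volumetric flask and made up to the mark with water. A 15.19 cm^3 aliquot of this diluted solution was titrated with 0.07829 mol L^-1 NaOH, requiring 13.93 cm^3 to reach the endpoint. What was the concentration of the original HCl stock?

n(NaOH) = 0.07829 x 0.01393 = 0.001091 mol.
n(HCl) in the aliquot = 0.001091 mol.
[diluted HCl] = 0.001091 / 0.01519 = 0.07180 M.
Dilution factor = 200.0/21.16 = 9.452, so [stock] = 0.07180 x 9.452 = 0.679 M.

0.679 M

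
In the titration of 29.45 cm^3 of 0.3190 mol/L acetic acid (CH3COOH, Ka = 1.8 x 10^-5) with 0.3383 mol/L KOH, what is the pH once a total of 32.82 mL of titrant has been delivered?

12.44

n(acid) = 0.3190 x 0.02945 = 0.009395 mol; n(KOH) added = 0.3383 x 0.03282 = 0.01110 mol.
Base is in excess by 0.01110 - 0.009395 = 0.001708 mol in a total volume of 0.06227 L.
[OH^-] = 0.001708/0.06227 = 0.02744 M, so pOH = 1.56 and pH = 14.00 - 1.56 = 12.44.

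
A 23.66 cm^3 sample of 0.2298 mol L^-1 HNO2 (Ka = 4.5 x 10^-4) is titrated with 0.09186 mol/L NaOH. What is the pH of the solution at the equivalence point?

n(HNO2) = 0.2298 x 0.02366 = 0.005437 mol; V(NaOH) at equivalence = 0.005437/0.09186 = 0.05919 L.
At equivalence all the acid is converted to NO2-; total volume = 0.02366 + 0.05919 = 0.08285 L, so [NO2-] = 0.005437/0.08285 = 0.06563 M.
Kb = Kw/Ka = 1.0e-14 / 4.5 x 10^-4 = 2.22e-11.
[OH^-] = sqrt(Kb x [NO2-]) = sqrt(2.22e-11 x 0.06563) = 1.21e-6 M.
pOH = 5.92, so pH = 14.00 - 5.92 = 8.08.

8.08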